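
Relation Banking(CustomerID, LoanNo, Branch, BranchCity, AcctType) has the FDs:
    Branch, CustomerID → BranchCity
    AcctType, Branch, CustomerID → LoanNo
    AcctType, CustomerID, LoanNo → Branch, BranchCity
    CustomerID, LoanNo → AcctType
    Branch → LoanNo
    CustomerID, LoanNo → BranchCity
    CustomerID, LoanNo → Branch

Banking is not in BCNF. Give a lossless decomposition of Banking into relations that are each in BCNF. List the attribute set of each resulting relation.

{AcctType, Branch, BranchCity, CustomerID}; {Branch, LoanNo}

Candidate keys of the original relation: {Branch, CustomerID}, {CustomerID, LoanNo}.
Within {AcctType, Branch, BranchCity, CustomerID, LoanNo}: {Branch}⁺ ∩ {AcctType, Branch, BranchCity, CustomerID, LoanNo} = {Branch, LoanNo}, not the whole set, so Branch → LoanNo violates BCNF; decompose into {Branch, LoanNo} and {AcctType, Branch, BranchCity, CustomerID}.
{Branch, LoanNo}: every determinant is a superkey — BCNF.
{AcctType, Branch, BranchCity, CustomerID}: every determinant is a superkey — BCNF.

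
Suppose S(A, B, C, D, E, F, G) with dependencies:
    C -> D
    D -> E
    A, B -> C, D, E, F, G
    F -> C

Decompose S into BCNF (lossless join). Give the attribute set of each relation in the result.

{A, B, F, G}; {C, D}; {C, F}; {D, E}

Candidate key of the original relation: {A, B}.
Within {A, B, C, D, E, F, G}: {C}⁺ ∩ {A, B, C, D, E, F, G} = {C, D, E}, not the whole set, so C -> D, E violates BCNF; decompose into {C, D, E} and {A, B, C, F, G}.
Within {C, D, E}: {D}⁺ ∩ {C, D, E} = {D, E}, not the whole set, so D -> E violates BCNF; decompose into {D, E} and {C, D}.
{D, E}: every determinant is a superkey — BCNF.
{C, D}: every determinant is a superkey — BCNF.
Within {A, B, C, F, G}: {F}⁺ ∩ {A, B, C, F, G} = {C, F}, not the whole set, so F -> C violates BCNF; decompose into {C, F} and {A, B, F, G}.
{C, F}: every determinant is a superkey — BCNF.
{A, B, F, G}: every determinant is a superkey — BCNF.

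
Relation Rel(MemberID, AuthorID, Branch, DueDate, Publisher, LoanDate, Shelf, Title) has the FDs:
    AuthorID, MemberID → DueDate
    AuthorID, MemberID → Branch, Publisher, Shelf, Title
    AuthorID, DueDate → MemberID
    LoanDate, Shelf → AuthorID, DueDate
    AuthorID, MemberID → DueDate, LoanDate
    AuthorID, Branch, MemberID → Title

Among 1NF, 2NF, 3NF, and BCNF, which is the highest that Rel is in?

BCNF

Candidate keys: {AuthorID, DueDate}, {AuthorID, MemberID}, {LoanDate, Shelf}. Prime attributes: {AuthorID, DueDate, LoanDate, MemberID, Shelf}.
Every FD has a superkey on the left, so the relation is in BCNF.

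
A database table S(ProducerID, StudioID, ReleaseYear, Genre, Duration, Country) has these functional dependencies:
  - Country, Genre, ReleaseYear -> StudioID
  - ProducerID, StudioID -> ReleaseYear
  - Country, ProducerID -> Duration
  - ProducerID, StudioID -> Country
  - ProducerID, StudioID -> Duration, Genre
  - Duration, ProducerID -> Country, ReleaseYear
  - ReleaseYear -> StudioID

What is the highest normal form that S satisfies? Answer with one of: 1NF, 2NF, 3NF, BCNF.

3NF

Candidate keys: {Country, ProducerID}, {Duration, ProducerID}, {ProducerID, ReleaseYear}, {ProducerID, StudioID}. Prime attributes: {Country, Duration, ProducerID, ReleaseYear, StudioID}.
For Country, Genre, ReleaseYear -> StudioID we have {Country, Genre, ReleaseYear}⁺ = {Country, Genre, ReleaseYear, StudioID}; {Country, Genre, ReleaseYear} is not a superkey, so BCNF fails.
Its right-hand attributes {StudioID} are all prime, as are those of every other non-superkey FD — the relation is in 3NF.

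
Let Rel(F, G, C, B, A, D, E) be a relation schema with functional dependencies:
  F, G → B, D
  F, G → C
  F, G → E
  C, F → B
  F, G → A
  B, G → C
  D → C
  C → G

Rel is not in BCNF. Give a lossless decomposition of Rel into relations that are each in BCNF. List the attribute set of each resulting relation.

Candidate keys of the original relation: {C, F}, {D, F}, {F, G}.
{A, B, C, D, E, F, G}: {B, G} determines {B, C, G} here but is not a superkey — split on B, G → C, giving {B, C, G} and {A, B, D, E, F, G}.
{B, C, G}: {C} determines {C, G} here but is not a superkey — split on C → G, giving {C, G} and {B, C}.
{C, G} has no BCNF violation.
{B, C} has no BCNF violation.
{A, B, D, E, F, G}: {D} determines {D, G} here but is not a superkey — split on D → G, giving {D, G} and {A, B, D, E, F}.
{D, G} has no BCNF violation.
{A, B, D, E, F} has no BCNF violation.

{A, B, D, E, F}; {B, C}; {C, G}; {D, G}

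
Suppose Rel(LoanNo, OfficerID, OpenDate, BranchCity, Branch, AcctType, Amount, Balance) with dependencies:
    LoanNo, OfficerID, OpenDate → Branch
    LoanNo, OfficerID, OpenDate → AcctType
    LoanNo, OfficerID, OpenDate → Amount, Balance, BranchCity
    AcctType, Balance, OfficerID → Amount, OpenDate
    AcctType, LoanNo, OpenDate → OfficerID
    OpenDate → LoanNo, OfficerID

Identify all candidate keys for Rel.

{AcctType, Balance, OfficerID}, {OpenDate}

Closure of {OpenDate} is {AcctType, Amount, Balance, Branch, BranchCity, LoanNo, OfficerID, OpenDate}, the whole schema; {OpenDate} is a candidate key.
Closure of {AcctType, Balance, OfficerID} is {AcctType, Amount, Balance, Branch, BranchCity, LoanNo, OfficerID, OpenDate}, the whole schema; {AcctType, Balance, OfficerID} is a candidate key.
Any other superkey properly contains one of these, so there are no further candidate keys.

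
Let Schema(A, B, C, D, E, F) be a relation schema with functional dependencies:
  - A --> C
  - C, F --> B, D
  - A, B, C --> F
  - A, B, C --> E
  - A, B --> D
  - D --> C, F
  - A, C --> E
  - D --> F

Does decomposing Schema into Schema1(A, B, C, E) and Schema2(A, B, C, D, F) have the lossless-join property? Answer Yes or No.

Yes

Common attributes: {A, B, C}; their closure is {A, B, C, D, E, F}.
This includes all of Schema1, so the common attributes are a superkey of Schema1 — the join is lossless.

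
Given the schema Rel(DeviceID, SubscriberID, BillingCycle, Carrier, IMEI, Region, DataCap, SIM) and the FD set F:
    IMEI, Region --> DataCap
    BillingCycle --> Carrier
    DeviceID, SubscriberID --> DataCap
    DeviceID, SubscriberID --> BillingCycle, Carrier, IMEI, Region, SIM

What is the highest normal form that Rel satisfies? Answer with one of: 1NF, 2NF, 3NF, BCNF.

Candidate key: {DeviceID, SubscriberID}. Prime attributes: {DeviceID, SubscriberID}.
IMEI, Region --> DataCap breaks BCNF: {IMEI, Region}⁺ = {DataCap, IMEI, Region}, so {IMEI, Region} is not a superkey.
Because {DataCap} is non-prime and the left side of IMEI, Region --> DataCap is not a superkey, the relation is not in 3NF.
Checking every proper subset of each key, none determines a non-prime attribute — 2NF is satisfied.

2NF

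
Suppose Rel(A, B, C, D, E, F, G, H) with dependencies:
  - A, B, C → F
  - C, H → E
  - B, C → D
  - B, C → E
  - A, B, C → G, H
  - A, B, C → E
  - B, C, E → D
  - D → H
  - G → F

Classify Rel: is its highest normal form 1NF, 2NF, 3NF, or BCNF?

1NF

Candidate key: {A, B, C}. Prime attributes: {A, B, C}.
C, H → E breaks BCNF: {C, H}⁺ = {C, E, H}, so {C, H} is not a superkey.
C, H → E has non-prime {E} on the right and a non-superkey on the left, so 3NF fails.
The proper key subset {B, C} of {A, B, C} determines non-prime {D, E, H}, so the relation is not even in 2NF.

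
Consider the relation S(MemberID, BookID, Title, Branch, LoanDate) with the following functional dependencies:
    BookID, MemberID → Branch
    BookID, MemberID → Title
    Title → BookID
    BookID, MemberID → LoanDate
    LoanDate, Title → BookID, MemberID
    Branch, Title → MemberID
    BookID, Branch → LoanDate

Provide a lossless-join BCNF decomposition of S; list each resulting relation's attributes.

{BookID, Title}; {Branch, LoanDate, MemberID, Title}

Candidate keys of the original relation: {BookID, MemberID}, {Branch, Title}, {LoanDate, Title}, {MemberID, Title}.
{BookID, Branch, LoanDate, MemberID, Title}: {Title} determines {BookID, Title} here but is not a superkey — split on Title → BookID, giving {BookID, Title} and {Branch, LoanDate, MemberID, Title}.
{BookID, Title}: every determinant is a superkey — BCNF.
{Branch, LoanDate, MemberID, Title}: every determinant is a superkey — BCNF.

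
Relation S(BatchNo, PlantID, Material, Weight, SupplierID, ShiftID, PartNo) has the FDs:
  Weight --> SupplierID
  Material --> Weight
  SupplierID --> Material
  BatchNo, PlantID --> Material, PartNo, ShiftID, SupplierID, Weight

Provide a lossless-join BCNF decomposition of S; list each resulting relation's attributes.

{BatchNo, PartNo, PlantID, ShiftID, Weight}; {Material, SupplierID, Weight}

Candidate key of the original relation: {BatchNo, PlantID}.
{BatchNo, Material, PartNo, PlantID, ShiftID, SupplierID, Weight}: {Weight} determines {Material, SupplierID, Weight} here but is not a superkey — split on Weight --> Material, SupplierID, giving {Material, SupplierID, Weight} and {BatchNo, PartNo, PlantID, ShiftID, Weight}.
{Material, SupplierID, Weight}: every determinant is a superkey — BCNF.
{BatchNo, PartNo, PlantID, ShiftID, Weight}: every determinant is a superkey — BCNF.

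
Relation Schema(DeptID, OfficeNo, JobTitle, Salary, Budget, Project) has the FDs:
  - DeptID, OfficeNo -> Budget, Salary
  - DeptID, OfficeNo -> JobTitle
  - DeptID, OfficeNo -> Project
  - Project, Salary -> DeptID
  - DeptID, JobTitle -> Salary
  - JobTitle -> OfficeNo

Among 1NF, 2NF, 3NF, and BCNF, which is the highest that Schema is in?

Candidate keys: {DeptID, JobTitle}, {DeptID, OfficeNo}, {JobTitle, Project, Salary}, {OfficeNo, Project, Salary}. Prime attributes: {DeptID, JobTitle, OfficeNo, Project, Salary}.
Project, Salary -> DeptID breaks BCNF: {Project, Salary}⁺ = {DeptID, Project, Salary}, so {Project, Salary} is not a superkey.
But every attribute on its right side ({DeptID}) is prime, and the same holds for every other non-superkey FD, so 3NF still holds.

3NF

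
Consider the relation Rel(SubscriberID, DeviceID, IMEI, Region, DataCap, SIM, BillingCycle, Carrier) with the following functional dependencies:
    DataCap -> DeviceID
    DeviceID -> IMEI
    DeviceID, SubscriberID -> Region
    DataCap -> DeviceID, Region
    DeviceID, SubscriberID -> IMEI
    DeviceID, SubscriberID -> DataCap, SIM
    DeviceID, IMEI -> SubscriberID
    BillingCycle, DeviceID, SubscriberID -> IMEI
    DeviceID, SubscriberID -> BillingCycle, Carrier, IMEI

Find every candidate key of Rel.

Closure of {DataCap} is {BillingCycle, Carrier, DataCap, DeviceID, IMEI, Region, SIM, SubscriberID}, the whole schema; {DataCap} is a candidate key.
Closure of {DeviceID} is {BillingCycle, Carrier, DataCap, DeviceID, IMEI, Region, SIM, SubscriberID}, the whole schema; {DeviceID} is a candidate key.
No proper subset of any of these is a key, and no other minimal superkey exists.

{DataCap}, {DeviceID}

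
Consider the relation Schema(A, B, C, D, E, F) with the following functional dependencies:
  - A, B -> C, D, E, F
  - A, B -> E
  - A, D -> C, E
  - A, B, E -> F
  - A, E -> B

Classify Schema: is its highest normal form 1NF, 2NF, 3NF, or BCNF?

BCNF

Candidate keys: {A, B}, {A, D}, {A, E}. Prime attributes: {A, B, D, E}.
Every FD has a superkey on the left, so the relation is in BCNF.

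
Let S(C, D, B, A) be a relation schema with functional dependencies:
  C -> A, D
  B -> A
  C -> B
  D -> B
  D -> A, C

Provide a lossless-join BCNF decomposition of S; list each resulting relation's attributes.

Candidate keys of the original relation: {C}, {D}.
In {A, B, C, D}, {B} is not a superkey ({B}⁺ restricted to this set is {A, B}), so split on B -> A into {A, B} and {B, C, D}.
{A, B} has no BCNF violation.
{B, C, D} has no BCNF violation.

{A, B}; {B, C, D}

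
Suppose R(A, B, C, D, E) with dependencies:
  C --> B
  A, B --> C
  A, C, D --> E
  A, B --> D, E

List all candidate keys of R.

{A, B}, {A, C}

Attributes never on any right-hand side: {A} — every candidate key must contain it.
Closure of {A, B} is {A, B, C, D, E}, the whole schema; {A, B} is a candidate key.
Closure of {A, C} is {A, B, C, D, E}, the whole schema; {A, C} is a candidate key.
These are minimal and exhaustive — every other superkey contains one of them.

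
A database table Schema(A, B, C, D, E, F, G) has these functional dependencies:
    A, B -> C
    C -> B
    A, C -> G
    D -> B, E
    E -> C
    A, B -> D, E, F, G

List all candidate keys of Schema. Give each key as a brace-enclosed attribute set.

{A, B}, {A, C}, {A, D}, {A, E}

No FD produces {A}, so it must be in every candidate key.
{A, B} is a candidate key since {A, B}⁺ = {A, B, C, D, E, F, G} covers every attribute.
{A, C} is a candidate key since {A, C}⁺ = {A, B, C, D, E, F, G} covers every attribute.
{A, D} is a candidate key since {A, D}⁺ = {A, B, C, D, E, F, G} covers every attribute.
{A, E} is a candidate key since {A, E}⁺ = {A, B, C, D, E, F, G} covers every attribute.
No proper subset of any of these is a key, and no other minimal superkey exists.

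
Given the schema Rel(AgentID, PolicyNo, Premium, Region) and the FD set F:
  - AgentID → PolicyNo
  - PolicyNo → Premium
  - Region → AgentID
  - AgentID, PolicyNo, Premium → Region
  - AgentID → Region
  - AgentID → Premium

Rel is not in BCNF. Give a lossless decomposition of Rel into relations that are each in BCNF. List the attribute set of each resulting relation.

Candidate keys of the original relation: {AgentID}, {Region}.
In {AgentID, PolicyNo, Premium, Region}, {PolicyNo} is not a superkey ({PolicyNo}⁺ restricted to this set is {PolicyNo, Premium}), so split on PolicyNo → Premium into {PolicyNo, Premium} and {AgentID, PolicyNo, Region}.
{PolicyNo, Premium} has no BCNF violation.
{AgentID, PolicyNo, Region} has no BCNF violation.

{AgentID, PolicyNo, Region}; {PolicyNo, Premium}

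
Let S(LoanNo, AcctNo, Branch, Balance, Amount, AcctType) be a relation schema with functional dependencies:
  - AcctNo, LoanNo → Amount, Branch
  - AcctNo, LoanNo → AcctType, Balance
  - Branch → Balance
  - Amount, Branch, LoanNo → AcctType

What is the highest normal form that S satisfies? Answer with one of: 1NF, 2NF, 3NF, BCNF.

Candidate key: {AcctNo, LoanNo}. Prime attributes: {AcctNo, LoanNo}.
Branch → Balance: {Branch}⁺ = {Balance, Branch}, which is not all of the attributes, so the left side is not a superkey — BCNF is violated.
Because {Balance} is non-prime and the left side of Branch → Balance is not a superkey, the relation is not in 3NF.
Checking every proper subset of each key, none determines a non-prime attribute — 2NF is satisfied.

2NF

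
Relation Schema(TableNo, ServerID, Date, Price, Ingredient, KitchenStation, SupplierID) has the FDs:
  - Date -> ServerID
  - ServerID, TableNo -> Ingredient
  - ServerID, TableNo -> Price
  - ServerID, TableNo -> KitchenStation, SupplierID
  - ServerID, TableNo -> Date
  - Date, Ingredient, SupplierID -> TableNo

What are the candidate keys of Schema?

{Date, TableNo}⁺ = {Date, Ingredient, KitchenStation, Price, ServerID, SupplierID, TableNo}, which is every attribute, so {Date, TableNo} is a candidate key.
{ServerID, TableNo}⁺ = {Date, Ingredient, KitchenStation, Price, ServerID, SupplierID, TableNo}, which is every attribute, so {ServerID, TableNo} is a candidate key.
{Date, Ingredient, SupplierID}⁺ = {Date, Ingredient, KitchenStation, Price, ServerID, SupplierID, TableNo}, which is every attribute, so {Date, Ingredient, SupplierID} is a candidate key.
No proper subset of any of these is a key, and no other minimal superkey exists.

{Date, Ingredient, SupplierID}, {Date, TableNo}, {ServerID, TableNo}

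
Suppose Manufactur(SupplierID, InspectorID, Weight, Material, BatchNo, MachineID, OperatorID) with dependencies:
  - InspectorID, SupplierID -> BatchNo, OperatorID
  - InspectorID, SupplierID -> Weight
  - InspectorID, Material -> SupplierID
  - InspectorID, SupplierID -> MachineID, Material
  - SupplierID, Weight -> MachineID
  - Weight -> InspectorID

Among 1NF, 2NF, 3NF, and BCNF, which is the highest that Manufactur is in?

3NF

Candidate keys: {InspectorID, Material}, {InspectorID, SupplierID}, {Material, Weight}, {SupplierID, Weight}. Prime attributes: {InspectorID, Material, SupplierID, Weight}.
Weight -> InspectorID breaks BCNF: {Weight}⁺ = {InspectorID, Weight}, so {Weight} is not a superkey.
Since {InspectorID} ⊆ prime attributes and every other non-superkey FD also has a prime right side, the schema is in 3NF.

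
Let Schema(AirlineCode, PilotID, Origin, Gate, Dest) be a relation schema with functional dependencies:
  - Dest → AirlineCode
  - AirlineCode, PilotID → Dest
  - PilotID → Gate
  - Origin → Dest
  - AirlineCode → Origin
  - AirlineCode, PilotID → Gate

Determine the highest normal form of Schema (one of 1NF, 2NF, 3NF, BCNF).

Candidate keys: {AirlineCode, PilotID}, {Dest, PilotID}, {Origin, PilotID}. Prime attributes: {AirlineCode, Dest, Origin, PilotID}.
For Dest → AirlineCode we have {Dest}⁺ = {AirlineCode, Dest, Origin}; {Dest} is not a superkey, so BCNF fails.
PilotID → Gate has non-prime {Gate} on the right and a non-superkey on the left, so 3NF fails.
{PilotID} is a proper subset of the key {AirlineCode, PilotID}, and {PilotID}⁺ contains the non-prime attribute {Gate} — a partial dependency, so 2NF is violated.

1NF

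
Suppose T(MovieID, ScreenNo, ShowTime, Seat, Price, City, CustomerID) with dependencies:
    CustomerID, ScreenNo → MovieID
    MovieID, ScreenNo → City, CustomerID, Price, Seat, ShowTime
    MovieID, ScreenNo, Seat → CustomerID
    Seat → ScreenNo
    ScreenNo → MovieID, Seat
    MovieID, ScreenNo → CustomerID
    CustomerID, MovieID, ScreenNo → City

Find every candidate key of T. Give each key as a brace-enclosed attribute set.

{ScreenNo} is a candidate key since {ScreenNo}⁺ = {City, CustomerID, MovieID, Price, ScreenNo, Seat, ShowTime} covers every attribute.
{Seat} is a candidate key since {Seat}⁺ = {City, CustomerID, MovieID, Price, ScreenNo, Seat, ShowTime} covers every attribute.
These are minimal and exhaustive — every other superkey contains one of them.

{ScreenNo}, {Seat}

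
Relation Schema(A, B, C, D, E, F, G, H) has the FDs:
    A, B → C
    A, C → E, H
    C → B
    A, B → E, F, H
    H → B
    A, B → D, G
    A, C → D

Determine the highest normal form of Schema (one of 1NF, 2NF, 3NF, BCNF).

3NF

Candidate keys: {A, B}, {A, C}, {A, H}. Prime attributes: {A, B, C, H}.
C → B: {C}⁺ = {B, C}, which is not all of the attributes, so the left side is not a superkey — BCNF is violated.
But every attribute on its right side ({B}) is prime, and the same holds for every other non-superkey FD, so 3NF still holds.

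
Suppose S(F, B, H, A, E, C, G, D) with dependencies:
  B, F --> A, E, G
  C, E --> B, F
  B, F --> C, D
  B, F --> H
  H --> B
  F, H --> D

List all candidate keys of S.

{B, F}⁺ = {A, B, C, D, E, F, G, H} — all of the relation — so {B, F} is a candidate key.
{C, E}⁺ = {A, B, C, D, E, F, G, H} — all of the relation — so {C, E} is a candidate key.
{F, H}⁺ = {A, B, C, D, E, F, G, H} — all of the relation — so {F, H} is a candidate key.
No proper subset of any of these is a key, and no other minimal superkey exists.

{B, F}, {C, E}, {F, H}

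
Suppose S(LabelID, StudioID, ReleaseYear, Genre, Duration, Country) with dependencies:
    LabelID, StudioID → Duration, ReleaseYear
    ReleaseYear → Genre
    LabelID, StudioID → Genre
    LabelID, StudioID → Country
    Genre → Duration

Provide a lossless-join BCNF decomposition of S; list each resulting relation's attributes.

Candidate key of the original relation: {LabelID, StudioID}.
{Country, Duration, Genre, LabelID, ReleaseYear, StudioID}: {ReleaseYear} determines {Duration, Genre, ReleaseYear} here but is not a superkey — split on ReleaseYear → Duration, Genre, giving {Duration, Genre, ReleaseYear} and {Country, LabelID, ReleaseYear, StudioID}.
{Duration, Genre, ReleaseYear}: {Genre} determines {Duration, Genre} here but is not a superkey — split on Genre → Duration, giving {Duration, Genre} and {Genre, ReleaseYear}.
{Duration, Genre}: every determinant is a superkey — BCNF.
{Genre, ReleaseYear}: every determinant is a superkey — BCNF.
{Country, LabelID, ReleaseYear, StudioID}: every determinant is a superkey — BCNF.

{Country, LabelID, ReleaseYear, StudioID}; {Duration, Genre}; {Genre, ReleaseYear}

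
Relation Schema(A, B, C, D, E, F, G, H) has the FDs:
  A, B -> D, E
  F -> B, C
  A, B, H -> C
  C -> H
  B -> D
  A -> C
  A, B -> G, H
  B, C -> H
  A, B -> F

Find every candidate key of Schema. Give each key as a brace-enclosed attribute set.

{A, B}, {A, F}

No FD produces {A}, so it must be in every candidate key.
{A, B} is a candidate key since {A, B}⁺ = {A, B, C, D, E, F, G, H} covers every attribute.
{A, F} is a candidate key since {A, F}⁺ = {A, B, C, D, E, F, G, H} covers every attribute.
Any other superkey properly contains one of these, so there are no further candidate keys.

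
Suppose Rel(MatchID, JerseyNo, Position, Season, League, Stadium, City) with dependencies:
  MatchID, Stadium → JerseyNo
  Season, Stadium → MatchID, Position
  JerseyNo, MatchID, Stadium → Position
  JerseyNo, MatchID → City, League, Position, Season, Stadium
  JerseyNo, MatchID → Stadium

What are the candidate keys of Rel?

{JerseyNo, MatchID}, {MatchID, Stadium}, {Season, Stadium}

{JerseyNo, MatchID} is a candidate key since {JerseyNo, MatchID}⁺ = {City, JerseyNo, League, MatchID, Position, Season, Stadium} covers every attribute.
{MatchID, Stadium} is a candidate key since {MatchID, Stadium}⁺ = {City, JerseyNo, League, MatchID, Position, Season, Stadium} covers every attribute.
{Season, Stadium} is a candidate key since {Season, Stadium}⁺ = {City, JerseyNo, League, MatchID, Position, Season, Stadium} covers every attribute.
No proper subset of any of these is a key, and no other minimal superkey exists.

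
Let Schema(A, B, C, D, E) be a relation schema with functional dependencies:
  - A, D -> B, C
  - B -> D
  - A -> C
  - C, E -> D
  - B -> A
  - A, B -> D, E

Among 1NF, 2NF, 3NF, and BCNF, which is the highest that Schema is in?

Candidate keys: {A, D}, {A, E}, {B}. Prime attributes: {A, B, D, E}.
For A -> C we have {A}⁺ = {A, C}; {A} is not a superkey, so BCNF fails.
Because {C} is non-prime and the left side of A -> C is not a superkey, the relation is not in 3NF.
{A} is a proper subset of the key {A, D}, and {A}⁺ contains the non-prime attribute {C} — a partial dependency, so 2NF is violated.

1NF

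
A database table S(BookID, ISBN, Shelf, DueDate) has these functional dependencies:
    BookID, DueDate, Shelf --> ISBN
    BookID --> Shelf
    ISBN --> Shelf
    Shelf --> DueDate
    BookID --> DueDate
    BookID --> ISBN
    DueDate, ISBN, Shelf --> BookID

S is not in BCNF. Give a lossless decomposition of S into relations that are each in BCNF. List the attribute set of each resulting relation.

Candidate keys of the original relation: {BookID}, {ISBN}.
In {BookID, DueDate, ISBN, Shelf}, {Shelf} is not a superkey ({Shelf}⁺ restricted to this set is {DueDate, Shelf}), so split on Shelf --> DueDate into {DueDate, Shelf} and {BookID, ISBN, Shelf}.
{DueDate, Shelf}: every determinant is a superkey — BCNF.
{BookID, ISBN, Shelf}: every determinant is a superkey — BCNF.

{BookID, ISBN, Shelf}; {DueDate, Shelf}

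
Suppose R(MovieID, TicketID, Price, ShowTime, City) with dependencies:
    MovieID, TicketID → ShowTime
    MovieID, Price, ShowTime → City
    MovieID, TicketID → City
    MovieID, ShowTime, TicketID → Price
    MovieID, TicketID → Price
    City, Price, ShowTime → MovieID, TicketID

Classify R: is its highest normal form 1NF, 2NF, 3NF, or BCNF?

Candidate keys: {City, Price, ShowTime}, {MovieID, Price, ShowTime}, {MovieID, TicketID}. Prime attributes: {City, MovieID, Price, ShowTime, TicketID}.
The left-hand side of every FD is a superkey, so BCNF is satisfied.

BCNF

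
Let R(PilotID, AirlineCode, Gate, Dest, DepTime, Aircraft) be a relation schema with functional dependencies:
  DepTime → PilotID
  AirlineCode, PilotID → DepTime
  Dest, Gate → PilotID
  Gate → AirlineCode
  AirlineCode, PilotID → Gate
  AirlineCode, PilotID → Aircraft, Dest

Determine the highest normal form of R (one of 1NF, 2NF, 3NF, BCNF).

Candidate keys: {AirlineCode, DepTime}, {AirlineCode, PilotID}, {DepTime, Gate}, {Dest, Gate}, {Gate, PilotID}. Prime attributes: {AirlineCode, DepTime, Dest, Gate, PilotID}.
DepTime → PilotID breaks BCNF: {DepTime}⁺ = {DepTime, PilotID}, so {DepTime} is not a superkey.
Since {PilotID} ⊆ prime attributes and every other non-superkey FD also has a prime right side, the schema is in 3NF.

3NF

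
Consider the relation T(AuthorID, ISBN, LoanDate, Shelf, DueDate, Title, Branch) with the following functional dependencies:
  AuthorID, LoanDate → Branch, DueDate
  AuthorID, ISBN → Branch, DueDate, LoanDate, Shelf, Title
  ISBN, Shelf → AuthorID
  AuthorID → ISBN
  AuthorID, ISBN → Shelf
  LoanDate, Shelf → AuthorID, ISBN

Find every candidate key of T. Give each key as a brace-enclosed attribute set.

{AuthorID}, {ISBN, Shelf}, {LoanDate, Shelf}

{AuthorID} is a candidate key since {AuthorID}⁺ = {AuthorID, Branch, DueDate, ISBN, LoanDate, Shelf, Title} covers every attribute.
{ISBN, Shelf} is a candidate key since {ISBN, Shelf}⁺ = {AuthorID, Branch, DueDate, ISBN, LoanDate, Shelf, Title} covers every attribute.
{LoanDate, Shelf} is a candidate key since {LoanDate, Shelf}⁺ = {AuthorID, Branch, DueDate, ISBN, LoanDate, Shelf, Title} covers every attribute.
No proper subset of any of these is a key, and no other minimal superkey exists.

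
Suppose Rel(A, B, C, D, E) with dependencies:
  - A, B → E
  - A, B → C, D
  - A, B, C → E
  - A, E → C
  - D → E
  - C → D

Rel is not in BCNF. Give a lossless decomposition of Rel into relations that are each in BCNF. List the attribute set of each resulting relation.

{A, B, E}; {A, C}; {C, D}; {D, E}

Candidate key of the original relation: {A, B}.
Within {A, B, C, D, E}: {A, E}⁺ ∩ {A, B, C, D, E} = {A, C, D, E}, not the whole set, so A, E → C, D violates BCNF; decompose into {A, C, D, E} and {A, B, E}.
Within {A, C, D, E}: {D}⁺ ∩ {A, C, D, E} = {D, E}, not the whole set, so D → E violates BCNF; decompose into {D, E} and {A, C, D}.
{D, E}: every determinant is a superkey — BCNF.
Within {A, C, D}: {C}⁺ ∩ {A, C, D} = {C, D}, not the whole set, so C → D violates BCNF; decompose into {C, D} and {A, C}.
{C, D}: every determinant is a superkey — BCNF.
{A, C}: every determinant is a superkey — BCNF.
{A, B, E}: every determinant is a superkey — BCNF.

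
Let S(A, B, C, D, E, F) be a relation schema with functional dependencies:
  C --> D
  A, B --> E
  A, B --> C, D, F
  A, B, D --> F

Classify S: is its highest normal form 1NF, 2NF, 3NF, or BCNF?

Candidate key: {A, B}. Prime attributes: {A, B}.
For C --> D we have {C}⁺ = {C, D}; {C} is not a superkey, so BCNF fails.
C --> D has non-prime {D} on the right and a non-superkey on the left, so 3NF fails.
Checking every proper subset of each key, none determines a non-prime attribute — 2NF is satisfied.

2NF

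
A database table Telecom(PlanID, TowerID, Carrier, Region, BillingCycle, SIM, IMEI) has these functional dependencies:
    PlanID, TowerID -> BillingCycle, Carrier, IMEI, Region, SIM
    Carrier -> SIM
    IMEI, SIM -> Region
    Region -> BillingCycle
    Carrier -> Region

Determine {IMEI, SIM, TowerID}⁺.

{BillingCycle, IMEI, Region, SIM, TowerID}

Start with {IMEI, SIM, TowerID}.
IMEI, SIM -> Region applies; add {Region} → now {IMEI, Region, SIM, TowerID}.
Region -> BillingCycle applies; add {BillingCycle} → now {BillingCycle, IMEI, Region, SIM, TowerID}.
No further FD applies.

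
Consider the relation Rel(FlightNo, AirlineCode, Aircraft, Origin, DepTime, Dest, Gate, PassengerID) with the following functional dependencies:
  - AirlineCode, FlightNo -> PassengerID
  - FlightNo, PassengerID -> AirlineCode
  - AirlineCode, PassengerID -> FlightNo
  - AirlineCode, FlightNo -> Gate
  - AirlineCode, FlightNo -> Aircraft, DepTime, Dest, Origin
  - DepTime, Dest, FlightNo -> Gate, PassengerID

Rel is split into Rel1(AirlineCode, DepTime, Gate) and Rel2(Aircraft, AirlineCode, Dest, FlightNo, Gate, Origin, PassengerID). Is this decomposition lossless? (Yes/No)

Rel1 ∩ Rel2 = {AirlineCode, Gate}; its closure under F is {AirlineCode, Gate}.
Rel1 ⊄ {AirlineCode, Gate} and Rel2 ⊄ {AirlineCode, Gate}, so the split is lossy.

No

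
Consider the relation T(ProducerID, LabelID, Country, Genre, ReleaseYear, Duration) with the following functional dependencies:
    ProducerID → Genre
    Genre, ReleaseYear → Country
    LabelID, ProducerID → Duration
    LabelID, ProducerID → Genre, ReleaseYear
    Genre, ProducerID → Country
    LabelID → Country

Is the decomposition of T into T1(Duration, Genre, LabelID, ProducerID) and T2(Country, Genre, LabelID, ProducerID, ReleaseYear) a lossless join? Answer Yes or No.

Common attributes: {Genre, LabelID, ProducerID}; their closure is {Country, Duration, Genre, LabelID, ProducerID, ReleaseYear}.
This includes all of T1, so the common attributes are a superkey of T1 — the join is lossless.

Yes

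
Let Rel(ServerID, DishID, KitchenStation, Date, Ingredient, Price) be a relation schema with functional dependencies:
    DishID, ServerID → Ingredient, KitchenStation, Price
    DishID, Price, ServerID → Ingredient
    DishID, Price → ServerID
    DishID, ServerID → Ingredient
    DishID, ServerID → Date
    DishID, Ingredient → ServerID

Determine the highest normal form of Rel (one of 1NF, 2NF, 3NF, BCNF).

BCNF

Candidate keys: {DishID, Ingredient}, {DishID, Price}, {DishID, ServerID}. Prime attributes: {DishID, Ingredient, Price, ServerID}.
Each dependency's left side is a superkey — BCNF holds.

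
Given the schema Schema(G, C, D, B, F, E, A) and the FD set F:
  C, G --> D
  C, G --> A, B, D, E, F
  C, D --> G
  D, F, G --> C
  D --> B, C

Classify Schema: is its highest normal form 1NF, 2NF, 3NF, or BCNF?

Candidate keys: {C, G}, {D}. Prime attributes: {C, D, G}.
The left-hand side of every FD is a superkey, so BCNF is satisfied.

BCNF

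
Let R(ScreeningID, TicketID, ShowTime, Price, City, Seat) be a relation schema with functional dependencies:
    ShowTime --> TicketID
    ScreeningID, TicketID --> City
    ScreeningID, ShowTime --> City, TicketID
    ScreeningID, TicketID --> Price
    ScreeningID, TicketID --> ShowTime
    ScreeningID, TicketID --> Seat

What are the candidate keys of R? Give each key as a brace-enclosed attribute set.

No FD produces {ScreeningID}, so it must be in every candidate key.
{ScreeningID, ShowTime}⁺ = {City, Price, ScreeningID, Seat, ShowTime, TicketID}, which is every attribute, so {ScreeningID, ShowTime} is a candidate key.
{ScreeningID, TicketID}⁺ = {City, Price, ScreeningID, Seat, ShowTime, TicketID}, which is every attribute, so {ScreeningID, TicketID} is a candidate key.
No proper subset of any of these is a key, and no other minimal superkey exists.

{ScreeningID, ShowTime}, {ScreeningID, TicketID}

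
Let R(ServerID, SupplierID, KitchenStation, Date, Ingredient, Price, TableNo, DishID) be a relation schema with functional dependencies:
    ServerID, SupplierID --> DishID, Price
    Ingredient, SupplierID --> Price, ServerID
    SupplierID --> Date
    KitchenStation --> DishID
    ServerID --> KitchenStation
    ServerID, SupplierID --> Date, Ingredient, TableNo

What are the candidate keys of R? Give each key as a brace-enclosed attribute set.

{Ingredient, SupplierID}, {ServerID, SupplierID}

{SupplierID} never appears on the right of any FD, so every key must include it.
{Ingredient, SupplierID} is a candidate key since {Ingredient, SupplierID}⁺ = {Date, DishID, Ingredient, KitchenStation, Price, ServerID, SupplierID, TableNo} covers every attribute.
{ServerID, SupplierID} is a candidate key since {ServerID, SupplierID}⁺ = {Date, DishID, Ingredient, KitchenStation, Price, ServerID, SupplierID, TableNo} covers every attribute.
No proper subset of any of these is a key, and no other minimal superkey exists.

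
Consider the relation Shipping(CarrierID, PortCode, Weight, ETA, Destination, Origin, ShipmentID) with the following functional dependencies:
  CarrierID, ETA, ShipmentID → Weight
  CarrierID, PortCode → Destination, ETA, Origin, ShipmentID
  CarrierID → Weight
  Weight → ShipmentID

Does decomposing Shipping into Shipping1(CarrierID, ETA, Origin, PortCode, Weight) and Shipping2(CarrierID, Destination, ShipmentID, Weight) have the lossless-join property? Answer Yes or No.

The shared attributes are {CarrierID, Weight} and {CarrierID, Weight}⁺ = {CarrierID, ShipmentID, Weight}.
Shipping1 ⊄ {CarrierID, ShipmentID, Weight} and Shipping2 ⊄ {CarrierID, ShipmentID, Weight}, so the split is lossy.

No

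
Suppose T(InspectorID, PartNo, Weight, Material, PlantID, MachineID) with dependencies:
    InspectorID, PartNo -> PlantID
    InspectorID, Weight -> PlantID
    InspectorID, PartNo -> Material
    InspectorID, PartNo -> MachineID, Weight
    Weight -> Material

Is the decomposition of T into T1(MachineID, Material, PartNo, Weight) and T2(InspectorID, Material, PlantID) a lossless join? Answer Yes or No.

No

Common attributes: {Material}; their closure is {Material}.
The closure covers neither T1 nor T2 entirely; the join is not lossless.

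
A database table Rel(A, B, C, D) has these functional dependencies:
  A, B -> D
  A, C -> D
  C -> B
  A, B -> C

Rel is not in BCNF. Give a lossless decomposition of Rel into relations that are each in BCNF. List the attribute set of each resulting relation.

Candidate keys of the original relation: {A, B}, {A, C}.
In {A, B, C, D}, {C} is not a superkey ({C}⁺ restricted to this set is {B, C}), so split on C -> B into {B, C} and {A, C, D}.
{B, C} has no BCNF violation.
{A, C, D} has no BCNF violation.

{A, C, D}; {B, C}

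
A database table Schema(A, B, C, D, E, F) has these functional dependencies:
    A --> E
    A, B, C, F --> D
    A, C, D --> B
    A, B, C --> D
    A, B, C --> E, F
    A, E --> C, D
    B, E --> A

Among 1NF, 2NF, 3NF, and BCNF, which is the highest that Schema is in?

Candidate keys: {A}, {B, E}. Prime attributes: {A, B, E}.
Each dependency's left side is a superkey — BCNF holds.

BCNF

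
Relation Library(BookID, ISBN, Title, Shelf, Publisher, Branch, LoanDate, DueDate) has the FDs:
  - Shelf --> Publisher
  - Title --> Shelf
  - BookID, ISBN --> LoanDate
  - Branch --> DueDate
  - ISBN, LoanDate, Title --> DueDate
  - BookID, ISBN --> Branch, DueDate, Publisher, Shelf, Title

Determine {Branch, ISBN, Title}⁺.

Start with {Branch, ISBN, Title}.
Title --> Shelf applies; add {Shelf} → now {Branch, ISBN, Shelf, Title}.
Branch --> DueDate applies; add {DueDate} → now {Branch, DueDate, ISBN, Shelf, Title}.
Shelf --> Publisher applies; add {Publisher} → now {Branch, DueDate, ISBN, Publisher, Shelf, Title}.
No further FD applies.

{Branch, DueDate, ISBN, Publisher, Shelf, Title}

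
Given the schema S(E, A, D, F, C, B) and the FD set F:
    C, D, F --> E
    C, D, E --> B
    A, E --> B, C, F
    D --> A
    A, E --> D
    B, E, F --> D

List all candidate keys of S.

Closure of {A, E} is {A, B, C, D, E, F}, the whole schema; {A, E} is a candidate key.
Closure of {D, E} is {A, B, C, D, E, F}, the whole schema; {D, E} is a candidate key.
Closure of {B, E, F} is {A, B, C, D, E, F}, the whole schema; {B, E, F} is a candidate key.
Closure of {C, D, F} is {A, B, C, D, E, F}, the whole schema; {C, D, F} is a candidate key.
No proper subset of any of these is a key, and no other minimal superkey exists.

{A, E}, {B, E, F}, {C, D, F}, {D, E}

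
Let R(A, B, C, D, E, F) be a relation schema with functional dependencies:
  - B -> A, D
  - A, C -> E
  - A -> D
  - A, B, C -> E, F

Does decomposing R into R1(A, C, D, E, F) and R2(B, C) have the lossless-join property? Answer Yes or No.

No

R1 ∩ R2 = {C}; its closure under F is {C}.
R1 ⊄ {C} and R2 ⊄ {C}, so the split is lossy.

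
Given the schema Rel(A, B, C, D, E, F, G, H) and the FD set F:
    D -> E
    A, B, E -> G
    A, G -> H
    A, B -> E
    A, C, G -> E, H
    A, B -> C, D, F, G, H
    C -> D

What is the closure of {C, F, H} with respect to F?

Start with {C, F, H}.
C -> D applies; add {D} → now {C, D, F, H}.
D -> E applies; add {E} → now {C, D, E, F, H}.
No further FD applies.

{C, D, E, F, H}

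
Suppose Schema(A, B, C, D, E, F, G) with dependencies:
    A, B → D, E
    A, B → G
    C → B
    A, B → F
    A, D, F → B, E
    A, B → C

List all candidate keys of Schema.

{A, B}, {A, C}, {A, D, F}

Attributes never on any right-hand side: {A} — every candidate key must contain it.
{A, B}⁺ = {A, B, C, D, E, F, G} — all of the relation — so {A, B} is a candidate key.
{A, C}⁺ = {A, B, C, D, E, F, G} — all of the relation — so {A, C} is a candidate key.
{A, D, F}⁺ = {A, B, C, D, E, F, G} — all of the relation — so {A, D, F} is a candidate key.
Any other superkey properly contains one of these, so there are no further candidate keys.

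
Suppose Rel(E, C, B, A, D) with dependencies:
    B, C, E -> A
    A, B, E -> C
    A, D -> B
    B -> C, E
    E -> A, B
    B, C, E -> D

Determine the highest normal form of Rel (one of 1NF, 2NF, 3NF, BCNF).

Candidate keys: {A, D}, {B}, {E}. Prime attributes: {A, B, D, E}.
Every FD has a superkey on the left, so the relation is in BCNF.

BCNF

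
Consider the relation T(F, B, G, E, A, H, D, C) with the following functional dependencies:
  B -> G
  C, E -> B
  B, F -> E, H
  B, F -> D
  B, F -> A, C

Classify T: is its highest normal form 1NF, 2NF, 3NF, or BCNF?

Candidate keys: {B, F}, {C, E, F}. Prime attributes: {B, C, E, F}.
B -> G: {B}⁺ = {B, G}, which is not all of the attributes, so the left side is not a superkey — BCNF is violated.
Because {G} is non-prime and the left side of B -> G is not a superkey, the relation is not in 3NF.
Since {B} ⊂ {B, F} and {B}⁺ ⊇ {G} with {G} non-prime, there is a partial dependency; 2NF fails.

1NF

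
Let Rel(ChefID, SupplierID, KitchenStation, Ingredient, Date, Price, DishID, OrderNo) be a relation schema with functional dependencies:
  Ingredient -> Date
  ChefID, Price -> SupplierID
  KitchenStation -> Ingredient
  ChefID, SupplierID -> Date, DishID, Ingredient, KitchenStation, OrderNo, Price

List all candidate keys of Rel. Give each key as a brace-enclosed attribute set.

{ChefID, Price}, {ChefID, SupplierID}

No FD produces {ChefID}, so it must be in every candidate key.
{ChefID, Price}⁺ = {ChefID, Date, DishID, Ingredient, KitchenStation, OrderNo, Price, SupplierID} — all of the relation — so {ChefID, Price} is a candidate key.
{ChefID, SupplierID}⁺ = {ChefID, Date, DishID, Ingredient, KitchenStation, OrderNo, Price, SupplierID} — all of the relation — so {ChefID, SupplierID} is a candidate key.
These are minimal and exhaustive — every other superkey contains one of them.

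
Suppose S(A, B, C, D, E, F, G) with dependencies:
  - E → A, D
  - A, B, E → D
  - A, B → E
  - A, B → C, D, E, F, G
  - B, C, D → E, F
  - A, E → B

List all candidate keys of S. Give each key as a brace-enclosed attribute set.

{A, B}, {B, C, D}, {E}

{E}⁺ = {A, B, C, D, E, F, G} — all of the relation — so {E} is a candidate key.
{A, B}⁺ = {A, B, C, D, E, F, G} — all of the relation — so {A, B} is a candidate key.
{B, C, D}⁺ = {A, B, C, D, E, F, G} — all of the relation — so {B, C, D} is a candidate key.
Any other superkey properly contains one of these, so there are no further candidate keys.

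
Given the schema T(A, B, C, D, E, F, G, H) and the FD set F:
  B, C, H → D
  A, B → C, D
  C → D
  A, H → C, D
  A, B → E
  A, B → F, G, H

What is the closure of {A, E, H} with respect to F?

Start with {A, E, H}.
A, H → C, D applies; add {C, D} → now {A, C, D, E, H}.
No further FD applies.

{A, C, D, E, H}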